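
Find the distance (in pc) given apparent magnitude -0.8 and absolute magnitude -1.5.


d = 10^((m - M + 5)/5) = 10^((-0.8 - -1.5 + 5)/5) = 13.8038

13.8038 pc


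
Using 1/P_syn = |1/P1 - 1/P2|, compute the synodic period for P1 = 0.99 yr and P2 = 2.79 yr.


1/P_syn = |1/P1 - 1/P2| = |1/0.99 - 1/2.79| => P_syn = 1.5345

1.5345 years


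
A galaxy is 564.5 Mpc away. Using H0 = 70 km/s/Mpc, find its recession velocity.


v = H0 * d = 70 * 564.5 = 39515.0

39515.0 km/s


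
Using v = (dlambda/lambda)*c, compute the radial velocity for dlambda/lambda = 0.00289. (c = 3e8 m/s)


v = (dlambda/lambda) * c = 0.00289 * 3e8 = 867000.0

867000.0 m/s


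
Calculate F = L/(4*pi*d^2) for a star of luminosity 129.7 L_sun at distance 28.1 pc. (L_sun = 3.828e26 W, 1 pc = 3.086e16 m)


F = L / (4*pi*d^2) = 4.965e+28 / (4*pi*(8.672e+17)^2) = 5.254e-09

5.254e-09 W/m^2


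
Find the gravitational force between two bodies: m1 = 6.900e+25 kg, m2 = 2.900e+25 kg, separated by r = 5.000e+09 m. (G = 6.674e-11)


F = G*m1*m2/r^2 = 6.674e-11 * 6.900e+25 * 2.900e+25 / (5.000e+09)^2 = 6.674e-11 * 2.001e+51 / 2.500e+19 = 5.342e+21

5.342e+21 N


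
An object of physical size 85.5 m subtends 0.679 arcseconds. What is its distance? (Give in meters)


D = size / theta_rad, theta_rad = 0.679 * pi/(180*3600) = 3.292e-06, D = 2.597e+07

2.597e+07 m


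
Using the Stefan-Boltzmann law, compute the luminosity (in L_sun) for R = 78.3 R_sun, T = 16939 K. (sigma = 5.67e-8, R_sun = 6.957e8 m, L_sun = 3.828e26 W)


R = 78.3 * 6.957e8 m = 5.447331e+10 m. L = 4*pi*R^2*sigma*T^4 = 4*pi*(5.447331e+10)^2 * 5.67e-8 * 16939^4 = 1.740650286e+32 W. L/L_sun = 1.740650286e+32 / 3.828e26 = 454715.3308

454715.3308 L_sun


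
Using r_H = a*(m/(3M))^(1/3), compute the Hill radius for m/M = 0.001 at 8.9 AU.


r_H = a * (m/3M)^(1/3) = 8.9 * (0.001/3)^(1/3) = 0.6171

0.6171 AU


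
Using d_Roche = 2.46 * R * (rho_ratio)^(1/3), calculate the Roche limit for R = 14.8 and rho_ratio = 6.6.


d_Roche = 2.46 * 14.8 * 6.6^(1/3) = 68.2933

68.2933


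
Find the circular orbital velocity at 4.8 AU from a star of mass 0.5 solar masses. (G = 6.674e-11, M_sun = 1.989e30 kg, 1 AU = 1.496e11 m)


v = sqrt(GM/r) = sqrt(6.674e-11 * 9.945e+29 / 7.181e+11) = 9614.1098

9614.1098 m/s


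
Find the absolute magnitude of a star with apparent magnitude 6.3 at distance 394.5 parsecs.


M = m - 5*log10(d) + 5 = 6.3 - 5*log10(394.5) + 5 = -1.6802

-1.6802


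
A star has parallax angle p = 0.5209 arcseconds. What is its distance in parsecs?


d = 1/p = 1/0.5209 = 1.9198

1.9198 pc


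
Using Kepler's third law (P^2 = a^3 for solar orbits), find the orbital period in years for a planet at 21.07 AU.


P = a^(3/2) = 21.07^1.5 = 96.7157

96.7157 years


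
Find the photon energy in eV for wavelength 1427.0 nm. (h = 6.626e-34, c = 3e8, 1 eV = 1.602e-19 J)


E = hc/lambda = 6.626e-34 * 3e8 / 1.427e-06 = 1.393e-19 J = 0.8695 eV

0.8695 eV


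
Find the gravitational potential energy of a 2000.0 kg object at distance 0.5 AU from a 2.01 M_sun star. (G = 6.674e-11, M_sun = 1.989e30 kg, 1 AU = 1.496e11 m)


M = 2.01 * 1.989e30 kg = 3.99789e+30 kg; r = 0.5 AU * 1.496e11 m/AU = 7.48e+10 m. U = -GM*m/r = -(6.674e-11 * 3.99789e+30 * 2000.0) / 7.48e+10 = -7.134e+12

-7.134e+12 J


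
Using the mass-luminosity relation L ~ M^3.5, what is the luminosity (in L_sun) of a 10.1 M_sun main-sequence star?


L/L_sun = (M/M_sun)^3.5 = 10.1^3.5 = 3274.3478

3274.3478 L_sun


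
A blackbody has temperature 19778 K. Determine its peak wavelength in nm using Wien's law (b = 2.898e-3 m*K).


lam_max = b / T = 2.898e-3 / 19778 = 1.465e-07 m = 146.5264 nm

146.5264 nm


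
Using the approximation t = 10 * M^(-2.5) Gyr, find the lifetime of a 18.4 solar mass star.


t = 10 * M^(-2.5) = 10 * 18.4^(-2.5) = 0.0069

0.0069 Gyr


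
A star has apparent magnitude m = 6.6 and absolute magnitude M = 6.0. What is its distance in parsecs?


d = 10^((m - M + 5)/5) = 10^((6.6 - 6.0 + 5)/5) = 13.1826

13.1826 pc


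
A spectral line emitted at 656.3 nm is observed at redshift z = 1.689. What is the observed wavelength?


lam_obs = lam_emit * (1 + z) = 656.3 * (1 + 1.689) = 1764.7907

1764.7907 nm


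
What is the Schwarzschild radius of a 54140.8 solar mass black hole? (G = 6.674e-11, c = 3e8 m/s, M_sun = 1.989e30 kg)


M = 54140.8 * 1.989e30 kg = 1.076860512e+35 kg. rs = 2GM/c^2 = 2 * 6.674e-11 * 1.076860512e+35 / (3e8)^2 = 1.597e+08

1.597e+08 m


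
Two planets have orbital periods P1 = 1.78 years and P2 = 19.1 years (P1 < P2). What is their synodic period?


1/P_syn = |1/P1 - 1/P2| = |1/1.78 - 1/19.1| => P_syn = 1.9629

1.9629 years


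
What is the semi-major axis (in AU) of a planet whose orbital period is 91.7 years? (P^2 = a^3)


a = P^(2/3) = 91.7^(2/3) = 20.3351

20.3351 AU


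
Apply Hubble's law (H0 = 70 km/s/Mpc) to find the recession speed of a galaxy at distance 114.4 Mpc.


v = H0 * d = 70 * 114.4 = 8008.0

8008.0 km/s


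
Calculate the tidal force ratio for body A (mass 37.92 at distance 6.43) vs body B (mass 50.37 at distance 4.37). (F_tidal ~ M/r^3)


Ratio = (M1/r1^3) / (M2/r2^3) = (37.92/6.43^3) / (50.37/4.37^3) = 0.2363

0.2363


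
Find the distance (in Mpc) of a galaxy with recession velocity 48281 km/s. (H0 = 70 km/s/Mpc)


d = v / H0 = 48281 / 70 = 689.7286

689.7286 Mpc


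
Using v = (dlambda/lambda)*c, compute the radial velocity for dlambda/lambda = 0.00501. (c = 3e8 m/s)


v = (dlambda/lambda) * c = 0.00501 * 3e8 = 1.503e+06

1.503e+06 m/s


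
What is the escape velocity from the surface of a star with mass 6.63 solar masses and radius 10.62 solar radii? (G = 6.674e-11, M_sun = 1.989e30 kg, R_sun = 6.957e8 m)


M = 6.63 * 1.989e30 kg = 1.318707e+31 kg; R = 10.62 * 6.957e8 m = 7.388334e+09 m. v_esc = sqrt(2GM/R) = sqrt(2 * 6.674e-11 * 1.318707e+31 / 7.388334e+09) = 488100.2102

488100.2102 m/s


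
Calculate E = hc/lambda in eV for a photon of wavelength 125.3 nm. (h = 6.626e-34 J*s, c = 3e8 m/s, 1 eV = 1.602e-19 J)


E = hc/lambda = 6.626e-34 * 3e8 / 1.253e-07 = 1.586e-18 J = 9.9028 eV

9.9028 eV


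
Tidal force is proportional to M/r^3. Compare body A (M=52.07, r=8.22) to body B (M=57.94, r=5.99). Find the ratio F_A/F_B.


Ratio = (M1/r1^3) / (M2/r2^3) = (52.07/8.22^3) / (57.94/5.99^3) = 0.3478

0.3478


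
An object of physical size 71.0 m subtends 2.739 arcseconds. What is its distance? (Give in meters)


D = size / theta_rad, theta_rad = 2.739 * pi/(180*3600) = 1.328e-05, D = 5.347e+06

5.347e+06 m


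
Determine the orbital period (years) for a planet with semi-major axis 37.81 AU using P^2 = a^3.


P = a^(3/2) = 37.81^1.5 = 232.4931

232.4931 years


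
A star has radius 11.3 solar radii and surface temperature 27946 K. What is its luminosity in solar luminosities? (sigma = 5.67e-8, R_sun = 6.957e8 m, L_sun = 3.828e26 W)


R = 11.3 * 6.957e8 m = 7.86141e+09 m. L = 4*pi*R^2*sigma*T^4 = 4*pi*(7.86141e+09)^2 * 5.67e-8 * 27946^4 = 2.685792368e+31 W. L/L_sun = 2.685792368e+31 / 3.828e26 = 70161.7651

70161.7651 L_sun


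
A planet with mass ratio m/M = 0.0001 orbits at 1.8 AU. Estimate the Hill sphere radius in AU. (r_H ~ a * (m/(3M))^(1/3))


r_H = a * (m/3M)^(1/3) = 1.8 * (0.0001/3)^(1/3) = 0.0579

0.0579 AU


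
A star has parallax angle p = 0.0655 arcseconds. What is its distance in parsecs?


d = 1/p = 1/0.0655 = 15.2672

15.2672 pc


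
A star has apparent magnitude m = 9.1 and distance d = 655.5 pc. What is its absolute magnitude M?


M = m - 5*log10(d) + 5 = 9.1 - 5*log10(655.5) + 5 = 0.0171

0.0171


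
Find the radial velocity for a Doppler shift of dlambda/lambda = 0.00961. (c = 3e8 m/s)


v = (dlambda/lambda) * c = 0.00961 * 3e8 = 2.883e+06

2.883e+06 m/s


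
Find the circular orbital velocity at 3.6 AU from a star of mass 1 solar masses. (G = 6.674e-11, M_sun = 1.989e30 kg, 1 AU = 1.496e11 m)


v = sqrt(GM/r) = sqrt(6.674e-11 * 1.989e+30 / 5.386e+11) = 15699.7756

15699.7756 m/s


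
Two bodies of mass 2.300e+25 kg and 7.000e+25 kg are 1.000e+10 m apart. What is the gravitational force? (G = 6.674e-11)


F = G*m1*m2/r^2 = 6.674e-11 * 2.300e+25 * 7.000e+25 / (1.000e+10)^2 = 6.674e-11 * 1.610e+51 / 1.000e+20 = 1.075e+21

1.075e+21 N


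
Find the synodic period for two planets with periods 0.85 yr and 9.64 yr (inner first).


1/P_syn = |1/P1 - 1/P2| = |1/0.85 - 1/9.64| => P_syn = 0.9322

0.9322 years


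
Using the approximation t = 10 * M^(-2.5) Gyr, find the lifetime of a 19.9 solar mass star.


t = 10 * M^(-2.5) = 10 * 19.9^(-2.5) = 0.0057

0.0057 Gyr


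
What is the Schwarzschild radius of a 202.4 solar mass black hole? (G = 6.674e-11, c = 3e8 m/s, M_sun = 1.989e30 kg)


M = 202.4 * 1.989e30 kg = 4.025736e+32 kg. rs = 2GM/c^2 = 2 * 6.674e-11 * 4.025736e+32 / (3e8)^2 = 597061.3792

597061.3792 m


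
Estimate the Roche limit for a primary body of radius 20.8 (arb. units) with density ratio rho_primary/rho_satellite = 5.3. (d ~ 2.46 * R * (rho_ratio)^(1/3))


d_Roche = 2.46 * 20.8 * 5.3^(1/3) = 89.2121

89.2121


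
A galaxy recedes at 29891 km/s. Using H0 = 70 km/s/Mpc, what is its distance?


d = v / H0 = 29891 / 70 = 427.0143

427.0143 Mpc


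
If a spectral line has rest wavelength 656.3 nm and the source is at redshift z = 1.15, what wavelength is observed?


lam_obs = lam_emit * (1 + z) = 656.3 * (1 + 1.15) = 1411.045

1411.045 nm


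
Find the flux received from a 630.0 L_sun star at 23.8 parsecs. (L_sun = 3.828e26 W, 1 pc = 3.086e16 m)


F = L / (4*pi*d^2) = 2.412e+29 / (4*pi*(7.345e+17)^2) = 3.558e-08

3.558e-08 W/m^2


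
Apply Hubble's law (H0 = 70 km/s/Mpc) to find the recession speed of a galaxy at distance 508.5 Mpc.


v = H0 * d = 70 * 508.5 = 35595.0

35595.0 km/s


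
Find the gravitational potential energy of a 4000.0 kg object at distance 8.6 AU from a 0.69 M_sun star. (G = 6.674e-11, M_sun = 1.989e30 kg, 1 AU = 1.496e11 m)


M = 0.69 * 1.989e30 kg = 1.37241e+30 kg; r = 8.6 AU * 1.496e11 m/AU = 1.28656e+12 m. U = -GM*m/r = -(6.674e-11 * 1.37241e+30 * 4000.0) / 1.28656e+12 = -2.848e+11

-2.848e+11 J


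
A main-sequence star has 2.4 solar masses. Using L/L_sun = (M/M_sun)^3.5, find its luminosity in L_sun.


L/L_sun = (M/M_sun)^3.5 = 2.4^3.5 = 21.416

21.416 L_sun


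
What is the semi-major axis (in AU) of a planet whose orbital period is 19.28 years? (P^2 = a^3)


a = P^(2/3) = 19.28^(2/3) = 7.1902

7.1902 AU


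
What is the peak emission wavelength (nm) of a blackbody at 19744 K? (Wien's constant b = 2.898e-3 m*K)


lam_max = b / T = 2.898e-3 / 19744 = 1.468e-07 m = 146.7788 nm

146.7788 nm


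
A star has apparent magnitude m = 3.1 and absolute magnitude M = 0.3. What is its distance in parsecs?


d = 10^((m - M + 5)/5) = 10^((3.1 - 0.3 + 5)/5) = 36.3078

36.3078 pc


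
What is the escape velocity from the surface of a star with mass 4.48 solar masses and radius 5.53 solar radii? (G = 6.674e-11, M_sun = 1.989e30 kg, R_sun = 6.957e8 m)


M = 4.48 * 1.989e30 kg = 8.91072e+30 kg; R = 5.53 * 6.957e8 m = 3.847221e+09 m. v_esc = sqrt(2GM/R) = sqrt(2 * 6.674e-11 * 8.91072e+30 / 3.847221e+09) = 556020.6617

556020.6617 m/s


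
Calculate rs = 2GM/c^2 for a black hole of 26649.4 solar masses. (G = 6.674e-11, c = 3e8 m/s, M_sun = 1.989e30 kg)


M = 26649.4 * 1.989e30 kg = 5.30056566e+34 kg. rs = 2GM/c^2 = 2 * 6.674e-11 * 5.30056566e+34 / (3e8)^2 = 7.861e+07

7.861e+07 m


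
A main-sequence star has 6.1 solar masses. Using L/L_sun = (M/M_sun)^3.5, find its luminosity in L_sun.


L/L_sun = (M/M_sun)^3.5 = 6.1^3.5 = 560.6017

560.6017 L_sun


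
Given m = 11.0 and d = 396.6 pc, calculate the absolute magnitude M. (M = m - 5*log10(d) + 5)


M = m - 5*log10(d) + 5 = 11.0 - 5*log10(396.6) + 5 = 3.0082

3.0082


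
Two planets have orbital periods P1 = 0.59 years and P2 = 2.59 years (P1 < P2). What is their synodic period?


1/P_syn = |1/P1 - 1/P2| = |1/0.59 - 1/2.59| => P_syn = 0.764

0.764 years


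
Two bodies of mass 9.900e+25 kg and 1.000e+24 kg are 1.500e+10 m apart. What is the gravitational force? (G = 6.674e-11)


F = G*m1*m2/r^2 = 6.674e-11 * 9.900e+25 * 1.000e+24 / (1.500e+10)^2 = 6.674e-11 * 9.900e+49 / 2.250e+20 = 2.937e+19

2.937e+19 N


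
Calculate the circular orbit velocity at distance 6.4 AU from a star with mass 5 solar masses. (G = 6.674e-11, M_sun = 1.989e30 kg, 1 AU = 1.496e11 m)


v = sqrt(GM/r) = sqrt(6.674e-11 * 9.945e+30 / 9.574e+11) = 26329.3241

26329.3241 m/s


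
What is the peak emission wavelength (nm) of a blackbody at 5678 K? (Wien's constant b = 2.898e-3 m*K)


lam_max = b / T = 2.898e-3 / 5678 = 5.104e-07 m = 510.391 nm

510.391 nm


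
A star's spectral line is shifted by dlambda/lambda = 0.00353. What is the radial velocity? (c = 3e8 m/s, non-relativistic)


v = (dlambda/lambda) * c = 0.00353 * 3e8 = 1.059e+06

1.059e+06 m/s


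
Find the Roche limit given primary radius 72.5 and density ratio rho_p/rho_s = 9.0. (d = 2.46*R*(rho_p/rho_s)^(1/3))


d_Roche = 2.46 * 72.5 * 9.0^(1/3) = 370.9829

370.9829


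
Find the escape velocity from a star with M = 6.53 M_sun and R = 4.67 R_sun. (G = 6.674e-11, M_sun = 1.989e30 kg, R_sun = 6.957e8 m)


M = 6.53 * 1.989e30 kg = 1.298817e+31 kg; R = 4.67 * 6.957e8 m = 3.248919e+09 m. v_esc = sqrt(2GM/R) = sqrt(2 * 6.674e-11 * 1.298817e+31 / 3.248919e+09) = 730487.2485

730487.2485 m/s


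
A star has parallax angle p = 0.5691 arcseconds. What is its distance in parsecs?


d = 1/p = 1/0.5691 = 1.7572

1.7572 pc


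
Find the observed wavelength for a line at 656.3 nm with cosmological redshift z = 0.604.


lam_obs = lam_emit * (1 + z) = 656.3 * (1 + 0.604) = 1052.7052

1052.7052 nm


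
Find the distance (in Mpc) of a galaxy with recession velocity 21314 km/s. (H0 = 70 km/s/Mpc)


d = v / H0 = 21314 / 70 = 304.4857

304.4857 Mpc


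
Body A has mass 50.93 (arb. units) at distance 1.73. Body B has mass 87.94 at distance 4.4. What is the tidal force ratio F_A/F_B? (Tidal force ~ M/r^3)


Ratio = (M1/r1^3) / (M2/r2^3) = (50.93/1.73^3) / (87.94/4.4^3) = 9.5281

9.5281


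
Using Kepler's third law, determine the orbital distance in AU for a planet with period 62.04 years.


a = P^(2/3) = 62.04^(2/3) = 15.6716

15.6716 AU


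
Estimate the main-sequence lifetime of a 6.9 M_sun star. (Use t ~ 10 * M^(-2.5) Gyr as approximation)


t = 10 * M^(-2.5) = 10 * 6.9^(-2.5) = 0.08

0.08 Gyr


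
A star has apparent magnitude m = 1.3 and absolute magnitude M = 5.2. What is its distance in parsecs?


d = 10^((m - M + 5)/5) = 10^((1.3 - 5.2 + 5)/5) = 1.6596

1.6596 pc


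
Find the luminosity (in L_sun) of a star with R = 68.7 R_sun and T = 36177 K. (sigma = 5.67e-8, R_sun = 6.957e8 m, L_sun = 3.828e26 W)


R = 68.7 * 6.957e8 m = 4.779459e+10 m. L = 4*pi*R^2*sigma*T^4 = 4*pi*(4.779459e+10)^2 * 5.67e-8 * 36177^4 = 2.787921899e+33 W. L/L_sun = 2.787921899e+33 / 3.828e26 = 7.283e+06

7.283e+06 L_sun


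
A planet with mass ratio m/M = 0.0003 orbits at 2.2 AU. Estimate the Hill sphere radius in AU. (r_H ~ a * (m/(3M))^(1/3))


r_H = a * (m/3M)^(1/3) = 2.2 * (0.0003/3)^(1/3) = 0.1021

0.1021 AU


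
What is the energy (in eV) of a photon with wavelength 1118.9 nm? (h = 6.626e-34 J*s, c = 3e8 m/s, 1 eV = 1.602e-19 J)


E = hc/lambda = 6.626e-34 * 3e8 / 1.119e-06 = 1.777e-19 J = 1.109 eV

1.109 eV


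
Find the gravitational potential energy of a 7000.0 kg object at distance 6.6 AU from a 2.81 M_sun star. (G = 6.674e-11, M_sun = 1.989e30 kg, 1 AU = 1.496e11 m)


M = 2.81 * 1.989e30 kg = 5.58909e+30 kg; r = 6.6 AU * 1.496e11 m/AU = 9.8736e+11 m. U = -GM*m/r = -(6.674e-11 * 5.58909e+30 * 7000.0) / 9.8736e+11 = -2.645e+12

-2.645e+12 J


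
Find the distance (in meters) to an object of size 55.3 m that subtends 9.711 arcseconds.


D = size / theta_rad, theta_rad = 9.711 * pi/(180*3600) = 4.708e-05, D = 1.175e+06

1.175e+06 m


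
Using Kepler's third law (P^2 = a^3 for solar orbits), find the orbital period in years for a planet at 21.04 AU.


P = a^(3/2) = 21.04^1.5 = 96.5092

96.5092 years


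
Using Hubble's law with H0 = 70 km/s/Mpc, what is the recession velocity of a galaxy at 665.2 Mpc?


v = H0 * d = 70 * 665.2 = 46564.0

46564.0 km/s


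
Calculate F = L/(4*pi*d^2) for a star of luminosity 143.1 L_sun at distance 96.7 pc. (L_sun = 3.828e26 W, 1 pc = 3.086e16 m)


F = L / (4*pi*d^2) = 5.478e+28 / (4*pi*(2.984e+18)^2) = 4.895e-10

4.895e-10 W/m^2


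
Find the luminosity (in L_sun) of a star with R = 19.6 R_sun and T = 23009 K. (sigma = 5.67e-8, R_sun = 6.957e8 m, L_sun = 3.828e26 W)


R = 19.6 * 6.957e8 m = 1.363572e+10 m. L = 4*pi*R^2*sigma*T^4 = 4*pi*(1.363572e+10)^2 * 5.67e-8 * 23009^4 = 3.713129095e+31 W. L/L_sun = 3.713129095e+31 / 3.828e26 = 96999.1927

96999.1927 L_sun


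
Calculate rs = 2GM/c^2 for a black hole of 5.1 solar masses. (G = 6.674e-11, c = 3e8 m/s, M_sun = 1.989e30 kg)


M = 5.1 * 1.989e30 kg = 1.01439e+31 kg. rs = 2GM/c^2 = 2 * 6.674e-11 * 1.01439e+31 / (3e8)^2 = 15044.5308

15044.5308 m


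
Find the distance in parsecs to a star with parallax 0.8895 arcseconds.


d = 1/p = 1/0.8895 = 1.1242

1.1242 pc


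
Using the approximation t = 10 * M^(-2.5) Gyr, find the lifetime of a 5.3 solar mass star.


t = 10 * M^(-2.5) = 10 * 5.3^(-2.5) = 0.1546

0.1546 Gyr


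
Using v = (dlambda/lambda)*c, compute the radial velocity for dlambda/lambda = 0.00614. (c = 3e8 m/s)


v = (dlambda/lambda) * c = 0.00614 * 3e8 = 1.842e+06

1.842e+06 m/s


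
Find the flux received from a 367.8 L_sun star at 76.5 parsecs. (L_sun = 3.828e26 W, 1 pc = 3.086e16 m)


F = L / (4*pi*d^2) = 1.408e+29 / (4*pi*(2.361e+18)^2) = 2.010e-09

2.010e-09 W/m^2


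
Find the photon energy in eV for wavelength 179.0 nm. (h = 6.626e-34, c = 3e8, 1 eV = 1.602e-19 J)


E = hc/lambda = 6.626e-34 * 3e8 / 1.790e-07 = 1.111e-18 J = 6.932 eV

6.932 eV


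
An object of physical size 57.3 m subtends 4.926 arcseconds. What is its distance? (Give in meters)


D = size / theta_rad, theta_rad = 4.926 * pi/(180*3600) = 2.388e-05, D = 2.399e+06

2.399e+06 m


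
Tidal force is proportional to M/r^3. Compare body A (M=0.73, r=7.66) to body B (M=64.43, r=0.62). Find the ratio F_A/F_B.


Ratio = (M1/r1^3) / (M2/r2^3) = (0.73/7.66^3) / (64.43/0.62^3) = 6.008e-06

6.008e-06


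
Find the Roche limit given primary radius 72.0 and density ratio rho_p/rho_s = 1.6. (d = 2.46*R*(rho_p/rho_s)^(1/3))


d_Roche = 2.46 * 72.0 * 1.6^(1/3) = 207.1608

207.1608


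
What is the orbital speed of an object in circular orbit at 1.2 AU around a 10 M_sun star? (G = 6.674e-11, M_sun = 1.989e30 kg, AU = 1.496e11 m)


v = sqrt(GM/r) = sqrt(6.674e-11 * 1.989e+31 / 1.795e+11) = 85991.2126

85991.2126 m/s


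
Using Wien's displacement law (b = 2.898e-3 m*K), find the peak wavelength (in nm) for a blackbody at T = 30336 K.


lam_max = b / T = 2.898e-3 / 30336 = 9.553e-08 m = 95.5301 nm

95.5301 nm


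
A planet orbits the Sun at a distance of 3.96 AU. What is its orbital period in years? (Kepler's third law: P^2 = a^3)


P = a^(3/2) = 3.96^1.5 = 7.8803

7.8803 years


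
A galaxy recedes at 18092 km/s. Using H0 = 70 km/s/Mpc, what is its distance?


d = v / H0 = 18092 / 70 = 258.4571

258.4571 Mpc


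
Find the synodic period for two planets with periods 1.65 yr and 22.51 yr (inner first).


1/P_syn = |1/P1 - 1/P2| = |1/1.65 - 1/22.51| => P_syn = 1.7805

1.7805 years


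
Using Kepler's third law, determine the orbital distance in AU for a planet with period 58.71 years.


a = P^(2/3) = 58.71^(2/3) = 15.1057

15.1057 AU


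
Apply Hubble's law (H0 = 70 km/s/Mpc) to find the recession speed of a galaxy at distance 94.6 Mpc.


v = H0 * d = 70 * 94.6 = 6622.0

6622.0 km/s


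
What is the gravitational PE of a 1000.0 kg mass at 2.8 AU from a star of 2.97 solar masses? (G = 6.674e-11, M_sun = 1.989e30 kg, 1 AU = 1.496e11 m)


M = 2.97 * 1.989e30 kg = 5.90733e+30 kg; r = 2.8 AU * 1.496e11 m/AU = 4.1888e+11 m. U = -GM*m/r = -(6.674e-11 * 5.90733e+30 * 1000.0) / 4.1888e+11 = -9.412e+11

-9.412e+11 J


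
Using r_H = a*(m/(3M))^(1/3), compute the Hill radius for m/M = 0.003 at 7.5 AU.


r_H = a * (m/3M)^(1/3) = 7.5 * (0.003/3)^(1/3) = 0.75

0.75 AU


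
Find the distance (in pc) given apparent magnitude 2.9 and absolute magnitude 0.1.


d = 10^((m - M + 5)/5) = 10^((2.9 - 0.1 + 5)/5) = 36.3078

36.3078 pc


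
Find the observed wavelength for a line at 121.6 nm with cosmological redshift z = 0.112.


lam_obs = lam_emit * (1 + z) = 121.6 * (1 + 0.112) = 135.2192

135.2192 nm


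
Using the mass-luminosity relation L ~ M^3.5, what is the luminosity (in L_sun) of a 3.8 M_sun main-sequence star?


L/L_sun = (M/M_sun)^3.5 = 3.8^3.5 = 106.9652

106.9652 L_sun


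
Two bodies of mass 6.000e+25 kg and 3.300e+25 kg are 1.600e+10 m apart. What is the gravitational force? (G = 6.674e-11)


F = G*m1*m2/r^2 = 6.674e-11 * 6.000e+25 * 3.300e+25 / (1.600e+10)^2 = 6.674e-11 * 1.980e+51 / 2.560e+20 = 5.162e+20

5.162e+20 N


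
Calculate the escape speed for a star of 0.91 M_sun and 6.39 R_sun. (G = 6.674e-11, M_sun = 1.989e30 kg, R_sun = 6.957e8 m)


M = 0.91 * 1.989e30 kg = 1.80999e+30 kg; R = 6.39 * 6.957e8 m = 4.445523e+09 m. v_esc = sqrt(2GM/R) = sqrt(2 * 6.674e-11 * 1.80999e+30 / 4.445523e+09) = 233122.8028

233122.8028 m/s


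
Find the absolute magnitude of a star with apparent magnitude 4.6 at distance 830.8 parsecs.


M = m - 5*log10(d) + 5 = 4.6 - 5*log10(830.8) + 5 = -4.9975

-4.9975


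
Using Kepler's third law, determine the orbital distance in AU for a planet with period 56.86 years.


a = P^(2/3) = 56.86^(2/3) = 14.7867

14.7867 AU


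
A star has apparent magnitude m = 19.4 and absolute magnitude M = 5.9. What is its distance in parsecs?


d = 10^((m - M + 5)/5) = 10^((19.4 - 5.9 + 5)/5) = 5011.8723

5011.8723 pc


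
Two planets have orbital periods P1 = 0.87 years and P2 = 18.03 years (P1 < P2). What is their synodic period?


1/P_syn = |1/P1 - 1/P2| = |1/0.87 - 1/18.03| => P_syn = 0.9141

0.9141 years


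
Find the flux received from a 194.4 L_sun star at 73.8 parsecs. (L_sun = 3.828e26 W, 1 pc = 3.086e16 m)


F = L / (4*pi*d^2) = 7.442e+28 / (4*pi*(2.277e+18)^2) = 1.142e-09

1.142e-09 W/m^2


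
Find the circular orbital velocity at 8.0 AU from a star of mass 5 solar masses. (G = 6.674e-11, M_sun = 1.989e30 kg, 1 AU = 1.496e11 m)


v = sqrt(GM/r) = sqrt(6.674e-11 * 9.945e+30 / 1.197e+12) = 23549.6634

23549.6634 m/s


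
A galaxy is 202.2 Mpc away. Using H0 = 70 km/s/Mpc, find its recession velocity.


v = H0 * d = 70 * 202.2 = 14154.0

14154.0 km/s


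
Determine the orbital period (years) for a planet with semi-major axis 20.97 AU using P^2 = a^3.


P = a^(3/2) = 20.97^1.5 = 96.0279

96.0279 years


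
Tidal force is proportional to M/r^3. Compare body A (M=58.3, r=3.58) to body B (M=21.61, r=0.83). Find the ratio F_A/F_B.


Ratio = (M1/r1^3) / (M2/r2^3) = (58.3/3.58^3) / (21.61/0.83^3) = 0.0336

0.0336


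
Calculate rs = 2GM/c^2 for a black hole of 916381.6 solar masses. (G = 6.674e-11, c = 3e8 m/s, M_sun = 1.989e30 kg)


M = 916381.6 * 1.989e30 kg = 1.822683002e+36 kg. rs = 2GM/c^2 = 2 * 6.674e-11 * 1.822683002e+36 / (3e8)^2 = 2.703e+09

2.703e+09 m


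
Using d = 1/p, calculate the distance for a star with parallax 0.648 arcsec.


d = 1/p = 1/0.648 = 1.5432

1.5432 pc


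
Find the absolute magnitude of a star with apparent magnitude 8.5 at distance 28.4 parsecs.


M = m - 5*log10(d) + 5 = 8.5 - 5*log10(28.4) + 5 = 6.2334

6.2334


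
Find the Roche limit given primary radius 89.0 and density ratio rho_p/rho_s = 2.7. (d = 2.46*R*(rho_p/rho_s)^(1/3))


d_Roche = 2.46 * 89.0 * 2.7^(1/3) = 304.8688

304.8688


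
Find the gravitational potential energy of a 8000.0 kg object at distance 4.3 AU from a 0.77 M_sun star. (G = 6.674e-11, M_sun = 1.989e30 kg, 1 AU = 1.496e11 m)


M = 0.77 * 1.989e30 kg = 1.53153e+30 kg; r = 4.3 AU * 1.496e11 m/AU = 6.4328e+11 m. U = -GM*m/r = -(6.674e-11 * 1.53153e+30 * 8000.0) / 6.4328e+11 = -1.271e+12

-1.271e+12 J


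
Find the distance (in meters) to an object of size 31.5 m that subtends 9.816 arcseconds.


D = size / theta_rad, theta_rad = 9.816 * pi/(180*3600) = 4.759e-05, D = 661913.3452

661913.3452 m


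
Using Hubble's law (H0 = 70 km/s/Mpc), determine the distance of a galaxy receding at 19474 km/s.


d = v / H0 = 19474 / 70 = 278.2

278.2 Mpc


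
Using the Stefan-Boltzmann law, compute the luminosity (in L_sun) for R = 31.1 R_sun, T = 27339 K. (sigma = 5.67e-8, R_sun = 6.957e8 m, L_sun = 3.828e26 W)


R = 31.1 * 6.957e8 m = 2.163627e+10 m. L = 4*pi*R^2*sigma*T^4 = 4*pi*(2.163627e+10)^2 * 5.67e-8 * 27339^4 = 1.86332327e+32 W. L/L_sun = 1.86332327e+32 / 3.828e26 = 486761.5648

486761.5648 L_sun


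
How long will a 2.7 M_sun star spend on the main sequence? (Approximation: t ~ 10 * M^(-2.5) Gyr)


t = 10 * M^(-2.5) = 10 * 2.7^(-2.5) = 0.8348

0.8348 Gyr


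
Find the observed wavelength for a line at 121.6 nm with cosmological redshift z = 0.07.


lam_obs = lam_emit * (1 + z) = 121.6 * (1 + 0.07) = 130.112

130.112 nm


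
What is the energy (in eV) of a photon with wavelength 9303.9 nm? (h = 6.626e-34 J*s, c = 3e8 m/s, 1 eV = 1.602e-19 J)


E = hc/lambda = 6.626e-34 * 3e8 / 9.304e-06 = 2.137e-20 J = 0.1334 eV

0.1334 eV


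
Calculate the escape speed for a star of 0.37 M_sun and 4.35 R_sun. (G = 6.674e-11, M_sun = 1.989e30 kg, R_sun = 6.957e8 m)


M = 0.37 * 1.989e30 kg = 7.3593e+29 kg; R = 4.35 * 6.957e8 m = 3.026295e+09 m. v_esc = sqrt(2GM/R) = sqrt(2 * 6.674e-11 * 7.3593e+29 / 3.026295e+09) = 180165.123

180165.123 m/s


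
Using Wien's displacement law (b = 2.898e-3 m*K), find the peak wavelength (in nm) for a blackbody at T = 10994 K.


lam_max = b / T = 2.898e-3 / 10994 = 2.636e-07 m = 263.5983 nm

263.5983 nm


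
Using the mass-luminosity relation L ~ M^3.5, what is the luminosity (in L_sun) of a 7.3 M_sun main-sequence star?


L/L_sun = (M/M_sun)^3.5 = 7.3^3.5 = 1051.0661

1051.0661 L_sun


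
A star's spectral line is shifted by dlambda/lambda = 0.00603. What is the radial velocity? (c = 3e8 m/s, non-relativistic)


v = (dlambda/lambda) * c = 0.00603 * 3e8 = 1.809e+06

1.809e+06 m/s


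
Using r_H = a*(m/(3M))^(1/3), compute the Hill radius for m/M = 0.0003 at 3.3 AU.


r_H = a * (m/3M)^(1/3) = 3.3 * (0.0003/3)^(1/3) = 0.1532

0.1532 AU


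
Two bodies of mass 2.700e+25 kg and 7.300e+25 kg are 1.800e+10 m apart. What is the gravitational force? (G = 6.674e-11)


F = G*m1*m2/r^2 = 6.674e-11 * 2.700e+25 * 7.300e+25 / (1.800e+10)^2 = 6.674e-11 * 1.971e+51 / 3.240e+20 = 4.060e+20

4.060e+20 N


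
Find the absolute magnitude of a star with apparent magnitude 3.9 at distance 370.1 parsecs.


M = m - 5*log10(d) + 5 = 3.9 - 5*log10(370.1) + 5 = -3.9416

-3.9416


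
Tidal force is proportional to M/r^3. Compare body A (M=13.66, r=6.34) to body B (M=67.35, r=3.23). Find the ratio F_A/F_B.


Ratio = (M1/r1^3) / (M2/r2^3) = (13.66/6.34^3) / (67.35/3.23^3) = 0.0268

0.0268


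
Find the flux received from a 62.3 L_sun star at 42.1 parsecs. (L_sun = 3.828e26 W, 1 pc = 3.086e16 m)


F = L / (4*pi*d^2) = 2.385e+28 / (4*pi*(1.299e+18)^2) = 1.124e-09

1.124e-09 W/m^2


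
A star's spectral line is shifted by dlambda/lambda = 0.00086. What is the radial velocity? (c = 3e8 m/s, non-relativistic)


v = (dlambda/lambda) * c = 0.00086 * 3e8 = 258000.0

258000.0 m/s


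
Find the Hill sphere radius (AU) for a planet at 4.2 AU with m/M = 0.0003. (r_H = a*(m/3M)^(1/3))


r_H = a * (m/3M)^(1/3) = 4.2 * (0.0003/3)^(1/3) = 0.1949

0.1949 AU


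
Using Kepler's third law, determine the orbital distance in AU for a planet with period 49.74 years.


a = P^(2/3) = 49.74^(2/3) = 13.525

13.525 AU


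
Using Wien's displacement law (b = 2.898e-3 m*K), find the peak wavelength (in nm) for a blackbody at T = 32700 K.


lam_max = b / T = 2.898e-3 / 32700 = 8.862e-08 m = 88.6239 nm

88.6239 nm


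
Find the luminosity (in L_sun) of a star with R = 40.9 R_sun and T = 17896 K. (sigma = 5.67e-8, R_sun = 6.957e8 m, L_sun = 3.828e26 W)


R = 40.9 * 6.957e8 m = 2.845413e+10 m. L = 4*pi*R^2*sigma*T^4 = 4*pi*(2.845413e+10)^2 * 5.67e-8 * 17896^4 = 5.917079849e+31 W. L/L_sun = 5.917079849e+31 / 3.828e26 = 154573.6638

154573.6638 L_sun


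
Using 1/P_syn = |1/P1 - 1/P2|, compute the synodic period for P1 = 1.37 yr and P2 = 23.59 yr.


1/P_syn = |1/P1 - 1/P2| = |1/1.37 - 1/23.59| => P_syn = 1.4545

1.4545 years


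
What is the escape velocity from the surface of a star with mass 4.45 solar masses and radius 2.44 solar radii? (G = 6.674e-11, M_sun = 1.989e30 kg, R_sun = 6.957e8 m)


M = 4.45 * 1.989e30 kg = 8.85105e+30 kg; R = 2.44 * 6.957e8 m = 1.697508e+09 m. v_esc = sqrt(2GM/R) = sqrt(2 * 6.674e-11 * 8.85105e+30 / 1.697508e+09) = 834256.4656

834256.4656 m/s


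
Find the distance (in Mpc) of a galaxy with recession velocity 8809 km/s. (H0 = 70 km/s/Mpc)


d = v / H0 = 8809 / 70 = 125.8429

125.8429 Mpc


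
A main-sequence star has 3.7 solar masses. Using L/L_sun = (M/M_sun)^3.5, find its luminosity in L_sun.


L/L_sun = (M/M_sun)^3.5 = 3.7^3.5 = 97.433

97.433 L_sun


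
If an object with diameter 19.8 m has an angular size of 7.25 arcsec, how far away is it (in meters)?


D = size / theta_rad, theta_rad = 7.25 * pi/(180*3600) = 3.515e-05, D = 563316.2984

563316.2984 m


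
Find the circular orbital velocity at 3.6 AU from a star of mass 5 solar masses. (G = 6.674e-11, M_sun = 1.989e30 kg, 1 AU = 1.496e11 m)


v = sqrt(GM/r) = sqrt(6.674e-11 * 9.945e+30 / 5.386e+11) = 35105.7655

35105.7655 m/s


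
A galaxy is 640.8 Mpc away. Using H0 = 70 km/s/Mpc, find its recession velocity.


v = H0 * d = 70 * 640.8 = 44856.0

44856.0 km/s


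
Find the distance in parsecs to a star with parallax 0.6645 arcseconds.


d = 1/p = 1/0.6645 = 1.5049

1.5049 pc


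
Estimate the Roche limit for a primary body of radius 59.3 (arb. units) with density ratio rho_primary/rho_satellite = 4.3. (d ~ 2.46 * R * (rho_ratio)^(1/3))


d_Roche = 2.46 * 59.3 * 4.3^(1/3) = 237.2171

237.2171


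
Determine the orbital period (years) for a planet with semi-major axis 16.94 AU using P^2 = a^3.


P = a^(3/2) = 16.94^1.5 = 69.722

69.722 years


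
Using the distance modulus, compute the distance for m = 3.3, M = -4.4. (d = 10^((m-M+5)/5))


d = 10^((m - M + 5)/5) = 10^((3.3 - -4.4 + 5)/5) = 346.7369

346.7369 pc


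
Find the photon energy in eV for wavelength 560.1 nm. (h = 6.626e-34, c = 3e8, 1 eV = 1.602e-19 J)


E = hc/lambda = 6.626e-34 * 3e8 / 5.601e-07 = 3.549e-19 J = 2.2154 eV

2.2154 eV


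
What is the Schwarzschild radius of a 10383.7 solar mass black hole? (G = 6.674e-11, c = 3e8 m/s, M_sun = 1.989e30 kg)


M = 10383.7 * 1.989e30 kg = 2.06531793e+34 kg. rs = 2GM/c^2 = 2 * 6.674e-11 * 2.06531793e+34 / (3e8)^2 = 3.063e+07

3.063e+07 m


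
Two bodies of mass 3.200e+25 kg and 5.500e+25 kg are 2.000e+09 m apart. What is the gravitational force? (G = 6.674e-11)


F = G*m1*m2/r^2 = 6.674e-11 * 3.200e+25 * 5.500e+25 / (2.000e+09)^2 = 6.674e-11 * 1.760e+51 / 4.000e+18 = 2.937e+22

2.937e+22 N


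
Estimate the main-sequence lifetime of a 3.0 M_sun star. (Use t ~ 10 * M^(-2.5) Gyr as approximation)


t = 10 * M^(-2.5) = 10 * 3.0^(-2.5) = 0.6415

0.6415 Gyr


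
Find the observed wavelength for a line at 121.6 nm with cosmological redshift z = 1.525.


lam_obs = lam_emit * (1 + z) = 121.6 * (1 + 1.525) = 307.04

307.04 nm


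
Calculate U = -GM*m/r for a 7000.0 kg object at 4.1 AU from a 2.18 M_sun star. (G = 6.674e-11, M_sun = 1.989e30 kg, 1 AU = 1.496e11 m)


M = 2.18 * 1.989e30 kg = 4.33602e+30 kg; r = 4.1 AU * 1.496e11 m/AU = 6.1336e+11 m. U = -GM*m/r = -(6.674e-11 * 4.33602e+30 * 7000.0) / 6.1336e+11 = -3.303e+12

-3.303e+12 J


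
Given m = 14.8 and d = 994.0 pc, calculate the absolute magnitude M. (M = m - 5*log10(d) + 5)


M = m - 5*log10(d) + 5 = 14.8 - 5*log10(994.0) + 5 = 4.8131

4.8131


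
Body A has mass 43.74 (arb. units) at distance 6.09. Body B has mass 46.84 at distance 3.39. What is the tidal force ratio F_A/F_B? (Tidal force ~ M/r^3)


Ratio = (M1/r1^3) / (M2/r2^3) = (43.74/6.09^3) / (46.84/3.39^3) = 0.1611

0.1611


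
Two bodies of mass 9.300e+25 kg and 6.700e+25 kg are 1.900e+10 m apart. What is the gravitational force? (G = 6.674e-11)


F = G*m1*m2/r^2 = 6.674e-11 * 9.300e+25 * 6.700e+25 / (1.900e+10)^2 = 6.674e-11 * 6.231e+51 / 3.610e+20 = 1.152e+21

1.152e+21 N


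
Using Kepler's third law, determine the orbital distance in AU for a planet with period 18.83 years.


a = P^(2/3) = 18.83^(2/3) = 7.0778

7.0778 AU


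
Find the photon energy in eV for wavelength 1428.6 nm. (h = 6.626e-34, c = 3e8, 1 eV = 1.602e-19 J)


E = hc/lambda = 6.626e-34 * 3e8 / 1.429e-06 = 1.391e-19 J = 0.8686 eV

0.8686 eV


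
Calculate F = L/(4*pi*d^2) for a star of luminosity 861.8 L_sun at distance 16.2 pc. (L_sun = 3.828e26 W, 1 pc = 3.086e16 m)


F = L / (4*pi*d^2) = 3.299e+29 / (4*pi*(4.999e+17)^2) = 1.050e-07

1.050e-07 W/m^2


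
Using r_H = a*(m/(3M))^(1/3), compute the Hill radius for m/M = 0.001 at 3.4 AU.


r_H = a * (m/3M)^(1/3) = 3.4 * (0.001/3)^(1/3) = 0.2357

0.2357 AU


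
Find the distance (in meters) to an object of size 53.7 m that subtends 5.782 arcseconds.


D = size / theta_rad, theta_rad = 5.782 * pi/(180*3600) = 2.803e-05, D = 1.916e+06

1.916e+06 m


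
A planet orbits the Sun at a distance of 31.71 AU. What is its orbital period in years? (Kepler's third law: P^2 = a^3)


P = a^(3/2) = 31.71^1.5 = 178.5642

178.5642 years


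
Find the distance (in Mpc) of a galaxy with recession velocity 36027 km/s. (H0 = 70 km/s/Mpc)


d = v / H0 = 36027 / 70 = 514.6714

514.6714 Mpc


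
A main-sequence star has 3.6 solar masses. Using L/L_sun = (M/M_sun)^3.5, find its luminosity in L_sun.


L/L_sun = (M/M_sun)^3.5 = 3.6^3.5 = 88.5235

88.5235 L_sun


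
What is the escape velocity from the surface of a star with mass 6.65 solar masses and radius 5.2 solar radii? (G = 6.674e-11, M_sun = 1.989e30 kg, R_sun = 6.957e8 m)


M = 6.65 * 1.989e30 kg = 1.322685e+31 kg; R = 5.2 * 6.957e8 m = 3.61764e+09 m. v_esc = sqrt(2GM/R) = sqrt(2 * 6.674e-11 * 1.322685e+31 / 3.61764e+09) = 698592.0511

698592.0511 m/s


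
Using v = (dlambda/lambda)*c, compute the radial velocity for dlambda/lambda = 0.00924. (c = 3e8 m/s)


v = (dlambda/lambda) * c = 0.00924 * 3e8 = 2.772e+06

2.772e+06 m/s


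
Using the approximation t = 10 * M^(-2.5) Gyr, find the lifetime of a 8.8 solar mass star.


t = 10 * M^(-2.5) = 10 * 8.8^(-2.5) = 0.0435

0.0435 Gyr


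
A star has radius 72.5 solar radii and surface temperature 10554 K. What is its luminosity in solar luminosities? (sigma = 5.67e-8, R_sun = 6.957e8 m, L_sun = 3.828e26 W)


R = 72.5 * 6.957e8 m = 5.043825e+10 m. L = 4*pi*R^2*sigma*T^4 = 4*pi*(5.043825e+10)^2 * 5.67e-8 * 10554^4 = 2.248957778e+31 W. L/L_sun = 2.248957778e+31 / 3.828e26 = 58750.2032

58750.2032 L_sun


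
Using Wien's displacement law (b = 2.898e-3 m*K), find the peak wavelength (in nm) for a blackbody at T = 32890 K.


lam_max = b / T = 2.898e-3 / 32890 = 8.811e-08 m = 88.1119 nm

88.1119 nm


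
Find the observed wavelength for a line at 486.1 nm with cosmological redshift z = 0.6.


lam_obs = lam_emit * (1 + z) = 486.1 * (1 + 0.6) = 777.76

777.76 nm


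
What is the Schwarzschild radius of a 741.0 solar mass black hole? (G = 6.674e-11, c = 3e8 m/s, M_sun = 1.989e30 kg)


M = 741.0 * 1.989e30 kg = 1.473849e+33 kg. rs = 2GM/c^2 = 2 * 6.674e-11 * 1.473849e+33 / (3e8)^2 = 2.186e+06

2.186e+06 m


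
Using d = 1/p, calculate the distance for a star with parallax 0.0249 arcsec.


d = 1/p = 1/0.0249 = 40.1606

40.1606 pc


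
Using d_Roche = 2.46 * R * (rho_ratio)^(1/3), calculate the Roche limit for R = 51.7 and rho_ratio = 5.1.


d_Roche = 2.46 * 51.7 * 5.1^(1/3) = 218.9185

218.9185


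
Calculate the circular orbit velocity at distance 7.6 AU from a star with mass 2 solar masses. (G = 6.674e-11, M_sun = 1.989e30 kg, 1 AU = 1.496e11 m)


v = sqrt(GM/r) = sqrt(6.674e-11 * 3.978e+30 / 1.137e+12) = 15281.0395

15281.0395 m/s


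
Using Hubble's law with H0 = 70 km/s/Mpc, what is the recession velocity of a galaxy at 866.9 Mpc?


v = H0 * d = 70 * 866.9 = 60683.0

60683.0 km/s


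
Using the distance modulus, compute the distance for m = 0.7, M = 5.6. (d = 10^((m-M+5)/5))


d = 10^((m - M + 5)/5) = 10^((0.7 - 5.6 + 5)/5) = 1.0471

1.0471 pc


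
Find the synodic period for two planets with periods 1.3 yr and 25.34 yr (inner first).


1/P_syn = |1/P1 - 1/P2| = |1/1.3 - 1/25.34| => P_syn = 1.3703

1.3703 years


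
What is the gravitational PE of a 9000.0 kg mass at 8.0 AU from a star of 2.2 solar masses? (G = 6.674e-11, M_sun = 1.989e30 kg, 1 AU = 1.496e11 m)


M = 2.2 * 1.989e30 kg = 4.3758e+30 kg; r = 8.0 AU * 1.496e11 m/AU = 1.1968e+12 m. U = -GM*m/r = -(6.674e-11 * 4.3758e+30 * 9000.0) / 1.1968e+12 = -2.196e+12

-2.196e+12 J


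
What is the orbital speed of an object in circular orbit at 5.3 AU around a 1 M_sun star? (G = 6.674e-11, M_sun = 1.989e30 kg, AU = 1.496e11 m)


v = sqrt(GM/r) = sqrt(6.674e-11 * 1.989e+30 / 7.929e+11) = 12939.1802

12939.1802 m/s


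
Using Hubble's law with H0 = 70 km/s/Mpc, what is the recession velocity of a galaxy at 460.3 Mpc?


v = H0 * d = 70 * 460.3 = 32221.0

32221.0 km/s


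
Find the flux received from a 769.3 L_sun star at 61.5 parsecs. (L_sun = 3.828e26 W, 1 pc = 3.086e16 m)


F = L / (4*pi*d^2) = 2.945e+29 / (4*pi*(1.898e+18)^2) = 6.506e-09

6.506e-09 W/m^2


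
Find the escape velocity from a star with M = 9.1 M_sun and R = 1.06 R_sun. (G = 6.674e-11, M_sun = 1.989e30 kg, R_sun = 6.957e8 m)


M = 9.1 * 1.989e30 kg = 1.80999e+31 kg; R = 1.06 * 6.957e8 m = 7.37442e+08 m. v_esc = sqrt(2GM/R) = sqrt(2 * 6.674e-11 * 1.80999e+31 / 7.37442e+08) = 1.810e+06

1.810e+06 m/s


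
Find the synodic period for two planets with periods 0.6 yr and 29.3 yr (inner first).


1/P_syn = |1/P1 - 1/P2| = |1/0.6 - 1/29.3| => P_syn = 0.6125

0.6125 years


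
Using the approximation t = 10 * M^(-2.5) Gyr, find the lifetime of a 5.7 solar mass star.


t = 10 * M^(-2.5) = 10 * 5.7^(-2.5) = 0.1289

0.1289 Gyr


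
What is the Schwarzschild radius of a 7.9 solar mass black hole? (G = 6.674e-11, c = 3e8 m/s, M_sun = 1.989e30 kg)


M = 7.9 * 1.989e30 kg = 1.57131e+31 kg. rs = 2GM/c^2 = 2 * 6.674e-11 * 1.57131e+31 / (3e8)^2 = 23304.2732

23304.2732 m


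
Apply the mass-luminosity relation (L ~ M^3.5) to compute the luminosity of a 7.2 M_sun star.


L/L_sun = (M/M_sun)^3.5 = 7.2^3.5 = 1001.5295

1001.5295 L_sun


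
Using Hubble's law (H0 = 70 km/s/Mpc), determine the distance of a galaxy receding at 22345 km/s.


d = v / H0 = 22345 / 70 = 319.2143

319.2143 Mpc


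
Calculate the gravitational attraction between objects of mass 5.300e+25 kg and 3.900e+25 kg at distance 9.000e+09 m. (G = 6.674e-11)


F = G*m1*m2/r^2 = 6.674e-11 * 5.300e+25 * 3.900e+25 / (9.000e+09)^2 = 6.674e-11 * 2.067e+51 / 8.100e+19 = 1.703e+21

1.703e+21 N


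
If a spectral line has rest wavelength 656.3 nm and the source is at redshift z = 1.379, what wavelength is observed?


lam_obs = lam_emit * (1 + z) = 656.3 * (1 + 1.379) = 1561.3377

1561.3377 nm
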